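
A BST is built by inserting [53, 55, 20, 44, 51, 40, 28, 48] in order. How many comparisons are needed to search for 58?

Search path for 58: 53 -> 55
Found: False
Comparisons: 2


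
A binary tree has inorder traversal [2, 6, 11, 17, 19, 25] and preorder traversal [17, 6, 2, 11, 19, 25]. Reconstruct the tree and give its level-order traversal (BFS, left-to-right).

Inorder:  [2, 6, 11, 17, 19, 25]
Preorder: [17, 6, 2, 11, 19, 25]
Algorithm: preorder visits root first, so consume preorder in order;
for each root, split the current inorder slice at that value into
left-subtree inorder and right-subtree inorder, then recurse.
Recursive splits:
  root=17; inorder splits into left=[2, 6, 11], right=[19, 25]
  root=6; inorder splits into left=[2], right=[11]
  root=2; inorder splits into left=[], right=[]
  root=11; inorder splits into left=[], right=[]
  root=19; inorder splits into left=[], right=[25]
  root=25; inorder splits into left=[], right=[]
Reconstructed level-order: [17, 6, 19, 2, 11, 25]


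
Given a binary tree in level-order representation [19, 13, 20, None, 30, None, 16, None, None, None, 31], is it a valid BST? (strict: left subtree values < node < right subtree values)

Level-order array: [19, 13, 20, None, 30, None, 16, None, None, None, 31]
Validate using subtree bounds (lo, hi): at each node, require lo < value < hi,
then recurse left with hi=value and right with lo=value.
Preorder trace (stopping at first violation):
  at node 19 with bounds (-inf, +inf): OK
  at node 13 with bounds (-inf, 19): OK
  at node 30 with bounds (13, 19): VIOLATION
Node 30 violates its bound: not (13 < 30 < 19).
Result: Not a valid BST


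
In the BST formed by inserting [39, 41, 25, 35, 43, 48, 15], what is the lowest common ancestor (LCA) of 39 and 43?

Tree insertion order: [39, 41, 25, 35, 43, 48, 15]
Tree (level-order array): [39, 25, 41, 15, 35, None, 43, None, None, None, None, None, 48]
In a BST, the LCA of p=39, q=43 is the first node v on the
root-to-leaf path with p <= v <= q (go left if both < v, right if both > v).
Walk from root:
  at 39: 39 <= 39 <= 43, this is the LCA
LCA = 39


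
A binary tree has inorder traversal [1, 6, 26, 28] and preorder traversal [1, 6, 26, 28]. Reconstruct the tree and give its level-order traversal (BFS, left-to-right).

Inorder:  [1, 6, 26, 28]
Preorder: [1, 6, 26, 28]
Algorithm: preorder visits root first, so consume preorder in order;
for each root, split the current inorder slice at that value into
left-subtree inorder and right-subtree inorder, then recurse.
Recursive splits:
  root=1; inorder splits into left=[], right=[6, 26, 28]
  root=6; inorder splits into left=[], right=[26, 28]
  root=26; inorder splits into left=[], right=[28]
  root=28; inorder splits into left=[], right=[]
Reconstructed level-order: [1, 6, 26, 28]


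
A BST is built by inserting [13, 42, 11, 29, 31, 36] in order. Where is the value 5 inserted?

Starting tree (level order): [13, 11, 42, None, None, 29, None, None, 31, None, 36]
Insertion path: 13 -> 11
Result: insert 5 as left child of 11
Final tree (level order): [13, 11, 42, 5, None, 29, None, None, None, None, 31, None, 36]


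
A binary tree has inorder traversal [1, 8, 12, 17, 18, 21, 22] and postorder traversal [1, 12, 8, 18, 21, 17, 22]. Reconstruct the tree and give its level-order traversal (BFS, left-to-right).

Inorder:   [1, 8, 12, 17, 18, 21, 22]
Postorder: [1, 12, 8, 18, 21, 17, 22]
Algorithm: postorder visits root last, so walk postorder right-to-left;
each value is the root of the current inorder slice — split it at that
value, recurse on the right subtree first, then the left.
Recursive splits:
  root=22; inorder splits into left=[1, 8, 12, 17, 18, 21], right=[]
  root=17; inorder splits into left=[1, 8, 12], right=[18, 21]
  root=21; inorder splits into left=[18], right=[]
  root=18; inorder splits into left=[], right=[]
  root=8; inorder splits into left=[1], right=[12]
  root=12; inorder splits into left=[], right=[]
  root=1; inorder splits into left=[], right=[]
Reconstructed level-order: [22, 17, 8, 21, 1, 12, 18]


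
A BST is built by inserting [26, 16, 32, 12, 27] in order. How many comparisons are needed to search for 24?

Search path for 24: 26 -> 16
Found: False
Comparisons: 2


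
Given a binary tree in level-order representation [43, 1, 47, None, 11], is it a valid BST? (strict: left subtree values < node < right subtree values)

Level-order array: [43, 1, 47, None, 11]
Validate using subtree bounds (lo, hi): at each node, require lo < value < hi,
then recurse left with hi=value and right with lo=value.
Preorder trace (stopping at first violation):
  at node 43 with bounds (-inf, +inf): OK
  at node 1 with bounds (-inf, 43): OK
  at node 11 with bounds (1, 43): OK
  at node 47 with bounds (43, +inf): OK
No violation found at any node.
Result: Valid BST


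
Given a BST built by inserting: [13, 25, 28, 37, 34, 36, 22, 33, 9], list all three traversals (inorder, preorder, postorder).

Tree insertion order: [13, 25, 28, 37, 34, 36, 22, 33, 9]
Tree (level-order array): [13, 9, 25, None, None, 22, 28, None, None, None, 37, 34, None, 33, 36]
Inorder (L, root, R): [9, 13, 22, 25, 28, 33, 34, 36, 37]
Preorder (root, L, R): [13, 9, 25, 22, 28, 37, 34, 33, 36]
Postorder (L, R, root): [9, 22, 33, 36, 34, 37, 28, 25, 13]


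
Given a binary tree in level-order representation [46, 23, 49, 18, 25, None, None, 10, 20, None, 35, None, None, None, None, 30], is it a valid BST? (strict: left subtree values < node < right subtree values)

Level-order array: [46, 23, 49, 18, 25, None, None, 10, 20, None, 35, None, None, None, None, 30]
Validate using subtree bounds (lo, hi): at each node, require lo < value < hi,
then recurse left with hi=value and right with lo=value.
Preorder trace (stopping at first violation):
  at node 46 with bounds (-inf, +inf): OK
  at node 23 with bounds (-inf, 46): OK
  at node 18 with bounds (-inf, 23): OK
  at node 10 with bounds (-inf, 18): OK
  at node 20 with bounds (18, 23): OK
  at node 25 with bounds (23, 46): OK
  at node 35 with bounds (25, 46): OK
  at node 30 with bounds (25, 35): OK
  at node 49 with bounds (46, +inf): OK
No violation found at any node.
Result: Valid BST


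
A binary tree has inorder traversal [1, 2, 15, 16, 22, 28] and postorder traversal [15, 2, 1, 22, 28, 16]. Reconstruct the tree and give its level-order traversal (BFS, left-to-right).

Inorder:   [1, 2, 15, 16, 22, 28]
Postorder: [15, 2, 1, 22, 28, 16]
Algorithm: postorder visits root last, so walk postorder right-to-left;
each value is the root of the current inorder slice — split it at that
value, recurse on the right subtree first, then the left.
Recursive splits:
  root=16; inorder splits into left=[1, 2, 15], right=[22, 28]
  root=28; inorder splits into left=[22], right=[]
  root=22; inorder splits into left=[], right=[]
  root=1; inorder splits into left=[], right=[2, 15]
  root=2; inorder splits into left=[], right=[15]
  root=15; inorder splits into left=[], right=[]
Reconstructed level-order: [16, 1, 28, 2, 22, 15]


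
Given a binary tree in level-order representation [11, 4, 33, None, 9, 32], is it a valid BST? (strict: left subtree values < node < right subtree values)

Level-order array: [11, 4, 33, None, 9, 32]
Validate using subtree bounds (lo, hi): at each node, require lo < value < hi,
then recurse left with hi=value and right with lo=value.
Preorder trace (stopping at first violation):
  at node 11 with bounds (-inf, +inf): OK
  at node 4 with bounds (-inf, 11): OK
  at node 9 with bounds (4, 11): OK
  at node 33 with bounds (11, +inf): OK
  at node 32 with bounds (11, 33): OK
No violation found at any node.
Result: Valid BST


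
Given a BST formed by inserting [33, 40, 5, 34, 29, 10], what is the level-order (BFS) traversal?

Tree insertion order: [33, 40, 5, 34, 29, 10]
Tree (level-order array): [33, 5, 40, None, 29, 34, None, 10]
BFS from the root, enqueuing left then right child of each popped node:
  queue [33] -> pop 33, enqueue [5, 40], visited so far: [33]
  queue [5, 40] -> pop 5, enqueue [29], visited so far: [33, 5]
  queue [40, 29] -> pop 40, enqueue [34], visited so far: [33, 5, 40]
  queue [29, 34] -> pop 29, enqueue [10], visited so far: [33, 5, 40, 29]
  queue [34, 10] -> pop 34, enqueue [none], visited so far: [33, 5, 40, 29, 34]
  queue [10] -> pop 10, enqueue [none], visited so far: [33, 5, 40, 29, 34, 10]
Result: [33, 5, 40, 29, 34, 10]


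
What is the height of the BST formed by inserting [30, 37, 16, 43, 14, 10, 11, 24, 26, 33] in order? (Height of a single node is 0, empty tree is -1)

Insertion order: [30, 37, 16, 43, 14, 10, 11, 24, 26, 33]
Tree (level-order array): [30, 16, 37, 14, 24, 33, 43, 10, None, None, 26, None, None, None, None, None, 11]
Compute height bottom-up (empty subtree = -1):
  height(11) = 1 + max(-1, -1) = 0
  height(10) = 1 + max(-1, 0) = 1
  height(14) = 1 + max(1, -1) = 2
  height(26) = 1 + max(-1, -1) = 0
  height(24) = 1 + max(-1, 0) = 1
  height(16) = 1 + max(2, 1) = 3
  height(33) = 1 + max(-1, -1) = 0
  height(43) = 1 + max(-1, -1) = 0
  height(37) = 1 + max(0, 0) = 1
  height(30) = 1 + max(3, 1) = 4
Height = 4


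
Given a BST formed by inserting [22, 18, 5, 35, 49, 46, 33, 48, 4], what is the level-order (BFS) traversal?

Tree insertion order: [22, 18, 5, 35, 49, 46, 33, 48, 4]
Tree (level-order array): [22, 18, 35, 5, None, 33, 49, 4, None, None, None, 46, None, None, None, None, 48]
BFS from the root, enqueuing left then right child of each popped node:
  queue [22] -> pop 22, enqueue [18, 35], visited so far: [22]
  queue [18, 35] -> pop 18, enqueue [5], visited so far: [22, 18]
  queue [35, 5] -> pop 35, enqueue [33, 49], visited so far: [22, 18, 35]
  queue [5, 33, 49] -> pop 5, enqueue [4], visited so far: [22, 18, 35, 5]
  queue [33, 49, 4] -> pop 33, enqueue [none], visited so far: [22, 18, 35, 5, 33]
  queue [49, 4] -> pop 49, enqueue [46], visited so far: [22, 18, 35, 5, 33, 49]
  queue [4, 46] -> pop 4, enqueue [none], visited so far: [22, 18, 35, 5, 33, 49, 4]
  queue [46] -> pop 46, enqueue [48], visited so far: [22, 18, 35, 5, 33, 49, 4, 46]
  queue [48] -> pop 48, enqueue [none], visited so far: [22, 18, 35, 5, 33, 49, 4, 46, 48]
Result: [22, 18, 35, 5, 33, 49, 4, 46, 48]


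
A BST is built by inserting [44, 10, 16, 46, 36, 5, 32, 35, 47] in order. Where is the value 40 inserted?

Starting tree (level order): [44, 10, 46, 5, 16, None, 47, None, None, None, 36, None, None, 32, None, None, 35]
Insertion path: 44 -> 10 -> 16 -> 36
Result: insert 40 as right child of 36
Final tree (level order): [44, 10, 46, 5, 16, None, 47, None, None, None, 36, None, None, 32, 40, None, 35]


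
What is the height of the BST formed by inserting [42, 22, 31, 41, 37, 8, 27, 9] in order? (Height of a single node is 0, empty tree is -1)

Insertion order: [42, 22, 31, 41, 37, 8, 27, 9]
Tree (level-order array): [42, 22, None, 8, 31, None, 9, 27, 41, None, None, None, None, 37]
Compute height bottom-up (empty subtree = -1):
  height(9) = 1 + max(-1, -1) = 0
  height(8) = 1 + max(-1, 0) = 1
  height(27) = 1 + max(-1, -1) = 0
  height(37) = 1 + max(-1, -1) = 0
  height(41) = 1 + max(0, -1) = 1
  height(31) = 1 + max(0, 1) = 2
  height(22) = 1 + max(1, 2) = 3
  height(42) = 1 + max(3, -1) = 4
Height = 4


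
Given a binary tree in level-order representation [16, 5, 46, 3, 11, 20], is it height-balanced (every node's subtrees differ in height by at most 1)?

Tree (level-order array): [16, 5, 46, 3, 11, 20]
Definition: a tree is height-balanced if, at every node, |h(left) - h(right)| <= 1 (empty subtree has height -1).
Bottom-up per-node check:
  node 3: h_left=-1, h_right=-1, diff=0 [OK], height=0
  node 11: h_left=-1, h_right=-1, diff=0 [OK], height=0
  node 5: h_left=0, h_right=0, diff=0 [OK], height=1
  node 20: h_left=-1, h_right=-1, diff=0 [OK], height=0
  node 46: h_left=0, h_right=-1, diff=1 [OK], height=1
  node 16: h_left=1, h_right=1, diff=0 [OK], height=2
All nodes satisfy the balance condition.
Result: Balanced


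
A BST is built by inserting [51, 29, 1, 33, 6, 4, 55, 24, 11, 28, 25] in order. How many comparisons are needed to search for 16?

Search path for 16: 51 -> 29 -> 1 -> 6 -> 24 -> 11
Found: False
Comparisons: 6


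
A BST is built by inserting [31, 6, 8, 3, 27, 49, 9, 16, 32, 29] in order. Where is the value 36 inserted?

Starting tree (level order): [31, 6, 49, 3, 8, 32, None, None, None, None, 27, None, None, 9, 29, None, 16]
Insertion path: 31 -> 49 -> 32
Result: insert 36 as right child of 32
Final tree (level order): [31, 6, 49, 3, 8, 32, None, None, None, None, 27, None, 36, 9, 29, None, None, None, 16]


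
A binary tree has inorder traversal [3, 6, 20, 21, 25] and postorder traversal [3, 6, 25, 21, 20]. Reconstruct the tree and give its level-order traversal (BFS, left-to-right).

Inorder:   [3, 6, 20, 21, 25]
Postorder: [3, 6, 25, 21, 20]
Algorithm: postorder visits root last, so walk postorder right-to-left;
each value is the root of the current inorder slice — split it at that
value, recurse on the right subtree first, then the left.
Recursive splits:
  root=20; inorder splits into left=[3, 6], right=[21, 25]
  root=21; inorder splits into left=[], right=[25]
  root=25; inorder splits into left=[], right=[]
  root=6; inorder splits into left=[3], right=[]
  root=3; inorder splits into left=[], right=[]
Reconstructed level-order: [20, 6, 21, 3, 25]


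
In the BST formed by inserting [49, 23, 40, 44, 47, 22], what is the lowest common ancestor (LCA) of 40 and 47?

Tree insertion order: [49, 23, 40, 44, 47, 22]
Tree (level-order array): [49, 23, None, 22, 40, None, None, None, 44, None, 47]
In a BST, the LCA of p=40, q=47 is the first node v on the
root-to-leaf path with p <= v <= q (go left if both < v, right if both > v).
Walk from root:
  at 49: both 40 and 47 < 49, go left
  at 23: both 40 and 47 > 23, go right
  at 40: 40 <= 40 <= 47, this is the LCA
LCA = 40


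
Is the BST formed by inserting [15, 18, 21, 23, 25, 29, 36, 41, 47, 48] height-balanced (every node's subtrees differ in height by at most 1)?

Tree (level-order array): [15, None, 18, None, 21, None, 23, None, 25, None, 29, None, 36, None, 41, None, 47, None, 48]
Definition: a tree is height-balanced if, at every node, |h(left) - h(right)| <= 1 (empty subtree has height -1).
Bottom-up per-node check:
  node 48: h_left=-1, h_right=-1, diff=0 [OK], height=0
  node 47: h_left=-1, h_right=0, diff=1 [OK], height=1
  node 41: h_left=-1, h_right=1, diff=2 [FAIL (|-1-1|=2 > 1)], height=2
  node 36: h_left=-1, h_right=2, diff=3 [FAIL (|-1-2|=3 > 1)], height=3
  node 29: h_left=-1, h_right=3, diff=4 [FAIL (|-1-3|=4 > 1)], height=4
  node 25: h_left=-1, h_right=4, diff=5 [FAIL (|-1-4|=5 > 1)], height=5
  node 23: h_left=-1, h_right=5, diff=6 [FAIL (|-1-5|=6 > 1)], height=6
  node 21: h_left=-1, h_right=6, diff=7 [FAIL (|-1-6|=7 > 1)], height=7
  node 18: h_left=-1, h_right=7, diff=8 [FAIL (|-1-7|=8 > 1)], height=8
  node 15: h_left=-1, h_right=8, diff=9 [FAIL (|-1-8|=9 > 1)], height=9
Node 41 violates the condition: |-1 - 1| = 2 > 1.
Result: Not balanced


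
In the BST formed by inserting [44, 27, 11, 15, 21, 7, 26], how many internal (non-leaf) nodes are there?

Tree built from: [44, 27, 11, 15, 21, 7, 26]
Tree (level-order array): [44, 27, None, 11, None, 7, 15, None, None, None, 21, None, 26]
Rule: An internal node has at least one child.
Per-node child counts:
  node 44: 1 child(ren)
  node 27: 1 child(ren)
  node 11: 2 child(ren)
  node 7: 0 child(ren)
  node 15: 1 child(ren)
  node 21: 1 child(ren)
  node 26: 0 child(ren)
Matching nodes: [44, 27, 11, 15, 21]
Count of internal (non-leaf) nodes: 5


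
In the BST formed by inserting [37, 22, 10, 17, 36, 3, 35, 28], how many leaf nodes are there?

Tree built from: [37, 22, 10, 17, 36, 3, 35, 28]
Tree (level-order array): [37, 22, None, 10, 36, 3, 17, 35, None, None, None, None, None, 28]
Rule: A leaf has 0 children.
Per-node child counts:
  node 37: 1 child(ren)
  node 22: 2 child(ren)
  node 10: 2 child(ren)
  node 3: 0 child(ren)
  node 17: 0 child(ren)
  node 36: 1 child(ren)
  node 35: 1 child(ren)
  node 28: 0 child(ren)
Matching nodes: [3, 17, 28]
Count of leaf nodes: 3


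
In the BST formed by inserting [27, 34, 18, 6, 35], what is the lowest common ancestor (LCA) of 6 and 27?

Tree insertion order: [27, 34, 18, 6, 35]
Tree (level-order array): [27, 18, 34, 6, None, None, 35]
In a BST, the LCA of p=6, q=27 is the first node v on the
root-to-leaf path with p <= v <= q (go left if both < v, right if both > v).
Walk from root:
  at 27: 6 <= 27 <= 27, this is the LCA
LCA = 27


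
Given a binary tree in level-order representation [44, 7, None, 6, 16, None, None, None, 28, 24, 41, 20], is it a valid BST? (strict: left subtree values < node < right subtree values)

Level-order array: [44, 7, None, 6, 16, None, None, None, 28, 24, 41, 20]
Validate using subtree bounds (lo, hi): at each node, require lo < value < hi,
then recurse left with hi=value and right with lo=value.
Preorder trace (stopping at first violation):
  at node 44 with bounds (-inf, +inf): OK
  at node 7 with bounds (-inf, 44): OK
  at node 6 with bounds (-inf, 7): OK
  at node 16 with bounds (7, 44): OK
  at node 28 with bounds (16, 44): OK
  at node 24 with bounds (16, 28): OK
  at node 20 with bounds (16, 24): OK
  at node 41 with bounds (28, 44): OK
No violation found at any node.
Result: Valid BST


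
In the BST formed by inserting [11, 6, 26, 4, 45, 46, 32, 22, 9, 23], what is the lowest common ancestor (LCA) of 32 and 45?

Tree insertion order: [11, 6, 26, 4, 45, 46, 32, 22, 9, 23]
Tree (level-order array): [11, 6, 26, 4, 9, 22, 45, None, None, None, None, None, 23, 32, 46]
In a BST, the LCA of p=32, q=45 is the first node v on the
root-to-leaf path with p <= v <= q (go left if both < v, right if both > v).
Walk from root:
  at 11: both 32 and 45 > 11, go right
  at 26: both 32 and 45 > 26, go right
  at 45: 32 <= 45 <= 45, this is the LCA
LCA = 45


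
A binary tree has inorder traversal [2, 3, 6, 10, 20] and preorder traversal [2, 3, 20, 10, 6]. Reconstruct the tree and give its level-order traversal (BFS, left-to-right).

Inorder:  [2, 3, 6, 10, 20]
Preorder: [2, 3, 20, 10, 6]
Algorithm: preorder visits root first, so consume preorder in order;
for each root, split the current inorder slice at that value into
left-subtree inorder and right-subtree inorder, then recurse.
Recursive splits:
  root=2; inorder splits into left=[], right=[3, 6, 10, 20]
  root=3; inorder splits into left=[], right=[6, 10, 20]
  root=20; inorder splits into left=[6, 10], right=[]
  root=10; inorder splits into left=[6], right=[]
  root=6; inorder splits into left=[], right=[]
Reconstructed level-order: [2, 3, 20, 10, 6]


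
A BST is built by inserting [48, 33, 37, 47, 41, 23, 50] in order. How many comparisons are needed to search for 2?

Search path for 2: 48 -> 33 -> 23
Found: False
Comparisons: 3


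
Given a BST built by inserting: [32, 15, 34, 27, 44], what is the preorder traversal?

Tree insertion order: [32, 15, 34, 27, 44]
Tree (level-order array): [32, 15, 34, None, 27, None, 44]
Preorder traversal: [32, 15, 27, 34, 44]


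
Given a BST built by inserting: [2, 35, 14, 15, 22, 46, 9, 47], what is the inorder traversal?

Tree insertion order: [2, 35, 14, 15, 22, 46, 9, 47]
Tree (level-order array): [2, None, 35, 14, 46, 9, 15, None, 47, None, None, None, 22]
Inorder traversal: [2, 9, 14, 15, 22, 35, 46, 47]


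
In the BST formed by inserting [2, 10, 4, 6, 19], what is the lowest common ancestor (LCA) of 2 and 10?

Tree insertion order: [2, 10, 4, 6, 19]
Tree (level-order array): [2, None, 10, 4, 19, None, 6]
In a BST, the LCA of p=2, q=10 is the first node v on the
root-to-leaf path with p <= v <= q (go left if both < v, right if both > v).
Walk from root:
  at 2: 2 <= 2 <= 10, this is the LCA
LCA = 2


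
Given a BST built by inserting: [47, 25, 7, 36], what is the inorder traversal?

Tree insertion order: [47, 25, 7, 36]
Tree (level-order array): [47, 25, None, 7, 36]
Inorder traversal: [7, 25, 36, 47]


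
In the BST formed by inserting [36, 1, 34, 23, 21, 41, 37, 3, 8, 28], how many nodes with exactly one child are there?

Tree built from: [36, 1, 34, 23, 21, 41, 37, 3, 8, 28]
Tree (level-order array): [36, 1, 41, None, 34, 37, None, 23, None, None, None, 21, 28, 3, None, None, None, None, 8]
Rule: These are nodes with exactly 1 non-null child.
Per-node child counts:
  node 36: 2 child(ren)
  node 1: 1 child(ren)
  node 34: 1 child(ren)
  node 23: 2 child(ren)
  node 21: 1 child(ren)
  node 3: 1 child(ren)
  node 8: 0 child(ren)
  node 28: 0 child(ren)
  node 41: 1 child(ren)
  node 37: 0 child(ren)
Matching nodes: [1, 34, 21, 3, 41]
Count of nodes with exactly one child: 5


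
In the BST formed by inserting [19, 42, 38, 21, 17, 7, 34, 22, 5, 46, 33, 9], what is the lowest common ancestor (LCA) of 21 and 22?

Tree insertion order: [19, 42, 38, 21, 17, 7, 34, 22, 5, 46, 33, 9]
Tree (level-order array): [19, 17, 42, 7, None, 38, 46, 5, 9, 21, None, None, None, None, None, None, None, None, 34, 22, None, None, 33]
In a BST, the LCA of p=21, q=22 is the first node v on the
root-to-leaf path with p <= v <= q (go left if both < v, right if both > v).
Walk from root:
  at 19: both 21 and 22 > 19, go right
  at 42: both 21 and 22 < 42, go left
  at 38: both 21 and 22 < 38, go left
  at 21: 21 <= 21 <= 22, this is the LCA
LCA = 21


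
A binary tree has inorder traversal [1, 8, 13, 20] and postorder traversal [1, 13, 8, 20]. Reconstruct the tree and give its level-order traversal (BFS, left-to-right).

Inorder:   [1, 8, 13, 20]
Postorder: [1, 13, 8, 20]
Algorithm: postorder visits root last, so walk postorder right-to-left;
each value is the root of the current inorder slice — split it at that
value, recurse on the right subtree first, then the left.
Recursive splits:
  root=20; inorder splits into left=[1, 8, 13], right=[]
  root=8; inorder splits into left=[1], right=[13]
  root=13; inorder splits into left=[], right=[]
  root=1; inorder splits into left=[], right=[]
Reconstructed level-order: [20, 8, 1, 13]


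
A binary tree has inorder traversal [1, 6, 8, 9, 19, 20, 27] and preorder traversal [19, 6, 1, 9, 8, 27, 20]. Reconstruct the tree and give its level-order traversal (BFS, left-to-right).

Inorder:  [1, 6, 8, 9, 19, 20, 27]
Preorder: [19, 6, 1, 9, 8, 27, 20]
Algorithm: preorder visits root first, so consume preorder in order;
for each root, split the current inorder slice at that value into
left-subtree inorder and right-subtree inorder, then recurse.
Recursive splits:
  root=19; inorder splits into left=[1, 6, 8, 9], right=[20, 27]
  root=6; inorder splits into left=[1], right=[8, 9]
  root=1; inorder splits into left=[], right=[]
  root=9; inorder splits into left=[8], right=[]
  root=8; inorder splits into left=[], right=[]
  root=27; inorder splits into left=[20], right=[]
  root=20; inorder splits into left=[], right=[]
Reconstructed level-order: [19, 6, 27, 1, 9, 20, 8]


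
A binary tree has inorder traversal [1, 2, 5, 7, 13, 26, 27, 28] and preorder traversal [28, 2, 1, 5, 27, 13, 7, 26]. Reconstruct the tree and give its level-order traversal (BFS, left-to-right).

Inorder:  [1, 2, 5, 7, 13, 26, 27, 28]
Preorder: [28, 2, 1, 5, 27, 13, 7, 26]
Algorithm: preorder visits root first, so consume preorder in order;
for each root, split the current inorder slice at that value into
left-subtree inorder and right-subtree inorder, then recurse.
Recursive splits:
  root=28; inorder splits into left=[1, 2, 5, 7, 13, 26, 27], right=[]
  root=2; inorder splits into left=[1], right=[5, 7, 13, 26, 27]
  root=1; inorder splits into left=[], right=[]
  root=5; inorder splits into left=[], right=[7, 13, 26, 27]
  root=27; inorder splits into left=[7, 13, 26], right=[]
  root=13; inorder splits into left=[7], right=[26]
  root=7; inorder splits into left=[], right=[]
  root=26; inorder splits into left=[], right=[]
Reconstructed level-order: [28, 2, 1, 5, 27, 13, 7, 26]


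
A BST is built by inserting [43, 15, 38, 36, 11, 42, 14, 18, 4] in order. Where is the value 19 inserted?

Starting tree (level order): [43, 15, None, 11, 38, 4, 14, 36, 42, None, None, None, None, 18]
Insertion path: 43 -> 15 -> 38 -> 36 -> 18
Result: insert 19 as right child of 18
Final tree (level order): [43, 15, None, 11, 38, 4, 14, 36, 42, None, None, None, None, 18, None, None, None, None, 19]


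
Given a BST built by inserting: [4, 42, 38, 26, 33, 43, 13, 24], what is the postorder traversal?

Tree insertion order: [4, 42, 38, 26, 33, 43, 13, 24]
Tree (level-order array): [4, None, 42, 38, 43, 26, None, None, None, 13, 33, None, 24]
Postorder traversal: [24, 13, 33, 26, 38, 43, 42, 4]


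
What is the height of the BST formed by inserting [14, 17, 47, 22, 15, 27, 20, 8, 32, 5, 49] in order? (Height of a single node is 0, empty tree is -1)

Insertion order: [14, 17, 47, 22, 15, 27, 20, 8, 32, 5, 49]
Tree (level-order array): [14, 8, 17, 5, None, 15, 47, None, None, None, None, 22, 49, 20, 27, None, None, None, None, None, 32]
Compute height bottom-up (empty subtree = -1):
  height(5) = 1 + max(-1, -1) = 0
  height(8) = 1 + max(0, -1) = 1
  height(15) = 1 + max(-1, -1) = 0
  height(20) = 1 + max(-1, -1) = 0
  height(32) = 1 + max(-1, -1) = 0
  height(27) = 1 + max(-1, 0) = 1
  height(22) = 1 + max(0, 1) = 2
  height(49) = 1 + max(-1, -1) = 0
  height(47) = 1 + max(2, 0) = 3
  height(17) = 1 + max(0, 3) = 4
  height(14) = 1 + max(1, 4) = 5
Height = 5


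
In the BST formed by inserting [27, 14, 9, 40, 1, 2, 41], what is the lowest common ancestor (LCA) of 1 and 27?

Tree insertion order: [27, 14, 9, 40, 1, 2, 41]
Tree (level-order array): [27, 14, 40, 9, None, None, 41, 1, None, None, None, None, 2]
In a BST, the LCA of p=1, q=27 is the first node v on the
root-to-leaf path with p <= v <= q (go left if both < v, right if both > v).
Walk from root:
  at 27: 1 <= 27 <= 27, this is the LCA
LCA = 27


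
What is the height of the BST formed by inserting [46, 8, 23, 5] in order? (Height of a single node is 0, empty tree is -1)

Insertion order: [46, 8, 23, 5]
Tree (level-order array): [46, 8, None, 5, 23]
Compute height bottom-up (empty subtree = -1):
  height(5) = 1 + max(-1, -1) = 0
  height(23) = 1 + max(-1, -1) = 0
  height(8) = 1 + max(0, 0) = 1
  height(46) = 1 + max(1, -1) = 2
Height = 2


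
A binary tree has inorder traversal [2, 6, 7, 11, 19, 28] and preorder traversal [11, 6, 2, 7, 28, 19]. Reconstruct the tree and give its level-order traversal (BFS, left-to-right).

Inorder:  [2, 6, 7, 11, 19, 28]
Preorder: [11, 6, 2, 7, 28, 19]
Algorithm: preorder visits root first, so consume preorder in order;
for each root, split the current inorder slice at that value into
left-subtree inorder and right-subtree inorder, then recurse.
Recursive splits:
  root=11; inorder splits into left=[2, 6, 7], right=[19, 28]
  root=6; inorder splits into left=[2], right=[7]
  root=2; inorder splits into left=[], right=[]
  root=7; inorder splits into left=[], right=[]
  root=28; inorder splits into left=[19], right=[]
  root=19; inorder splits into left=[], right=[]
Reconstructed level-order: [11, 6, 28, 2, 7, 19]


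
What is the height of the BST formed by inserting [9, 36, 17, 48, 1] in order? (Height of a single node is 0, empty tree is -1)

Insertion order: [9, 36, 17, 48, 1]
Tree (level-order array): [9, 1, 36, None, None, 17, 48]
Compute height bottom-up (empty subtree = -1):
  height(1) = 1 + max(-1, -1) = 0
  height(17) = 1 + max(-1, -1) = 0
  height(48) = 1 + max(-1, -1) = 0
  height(36) = 1 + max(0, 0) = 1
  height(9) = 1 + max(0, 1) = 2
Height = 2


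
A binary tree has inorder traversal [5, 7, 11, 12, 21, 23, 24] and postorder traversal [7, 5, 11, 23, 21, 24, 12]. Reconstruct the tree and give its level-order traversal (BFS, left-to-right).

Inorder:   [5, 7, 11, 12, 21, 23, 24]
Postorder: [7, 5, 11, 23, 21, 24, 12]
Algorithm: postorder visits root last, so walk postorder right-to-left;
each value is the root of the current inorder slice — split it at that
value, recurse on the right subtree first, then the left.
Recursive splits:
  root=12; inorder splits into left=[5, 7, 11], right=[21, 23, 24]
  root=24; inorder splits into left=[21, 23], right=[]
  root=21; inorder splits into left=[], right=[23]
  root=23; inorder splits into left=[], right=[]
  root=11; inorder splits into left=[5, 7], right=[]
  root=5; inorder splits into left=[], right=[7]
  root=7; inorder splits into left=[], right=[]
Reconstructed level-order: [12, 11, 24, 5, 21, 7, 23]


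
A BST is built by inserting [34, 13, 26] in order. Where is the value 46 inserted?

Starting tree (level order): [34, 13, None, None, 26]
Insertion path: 34
Result: insert 46 as right child of 34
Final tree (level order): [34, 13, 46, None, 26]


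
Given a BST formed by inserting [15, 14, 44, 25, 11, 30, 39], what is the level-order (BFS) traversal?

Tree insertion order: [15, 14, 44, 25, 11, 30, 39]
Tree (level-order array): [15, 14, 44, 11, None, 25, None, None, None, None, 30, None, 39]
BFS from the root, enqueuing left then right child of each popped node:
  queue [15] -> pop 15, enqueue [14, 44], visited so far: [15]
  queue [14, 44] -> pop 14, enqueue [11], visited so far: [15, 14]
  queue [44, 11] -> pop 44, enqueue [25], visited so far: [15, 14, 44]
  queue [11, 25] -> pop 11, enqueue [none], visited so far: [15, 14, 44, 11]
  queue [25] -> pop 25, enqueue [30], visited so far: [15, 14, 44, 11, 25]
  queue [30] -> pop 30, enqueue [39], visited so far: [15, 14, 44, 11, 25, 30]
  queue [39] -> pop 39, enqueue [none], visited so far: [15, 14, 44, 11, 25, 30, 39]
Result: [15, 14, 44, 11, 25, 30, 39]


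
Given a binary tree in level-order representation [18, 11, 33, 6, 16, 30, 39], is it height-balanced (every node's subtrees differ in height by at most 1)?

Tree (level-order array): [18, 11, 33, 6, 16, 30, 39]
Definition: a tree is height-balanced if, at every node, |h(left) - h(right)| <= 1 (empty subtree has height -1).
Bottom-up per-node check:
  node 6: h_left=-1, h_right=-1, diff=0 [OK], height=0
  node 16: h_left=-1, h_right=-1, diff=0 [OK], height=0
  node 11: h_left=0, h_right=0, diff=0 [OK], height=1
  node 30: h_left=-1, h_right=-1, diff=0 [OK], height=0
  node 39: h_left=-1, h_right=-1, diff=0 [OK], height=0
  node 33: h_left=0, h_right=0, diff=0 [OK], height=1
  node 18: h_left=1, h_right=1, diff=0 [OK], height=2
All nodes satisfy the balance condition.
Result: Balanced


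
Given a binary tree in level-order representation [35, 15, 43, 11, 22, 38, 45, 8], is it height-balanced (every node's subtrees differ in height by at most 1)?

Tree (level-order array): [35, 15, 43, 11, 22, 38, 45, 8]
Definition: a tree is height-balanced if, at every node, |h(left) - h(right)| <= 1 (empty subtree has height -1).
Bottom-up per-node check:
  node 8: h_left=-1, h_right=-1, diff=0 [OK], height=0
  node 11: h_left=0, h_right=-1, diff=1 [OK], height=1
  node 22: h_left=-1, h_right=-1, diff=0 [OK], height=0
  node 15: h_left=1, h_right=0, diff=1 [OK], height=2
  node 38: h_left=-1, h_right=-1, diff=0 [OK], height=0
  node 45: h_left=-1, h_right=-1, diff=0 [OK], height=0
  node 43: h_left=0, h_right=0, diff=0 [OK], height=1
  node 35: h_left=2, h_right=1, diff=1 [OK], height=3
All nodes satisfy the balance condition.
Result: Balanced


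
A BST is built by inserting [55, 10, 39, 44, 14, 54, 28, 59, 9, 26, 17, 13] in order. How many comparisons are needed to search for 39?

Search path for 39: 55 -> 10 -> 39
Found: True
Comparisons: 3


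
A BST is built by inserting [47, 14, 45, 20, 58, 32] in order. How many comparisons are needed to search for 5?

Search path for 5: 47 -> 14
Found: False
Comparisons: 2


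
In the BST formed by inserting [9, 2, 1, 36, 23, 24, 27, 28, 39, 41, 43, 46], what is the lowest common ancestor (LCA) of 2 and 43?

Tree insertion order: [9, 2, 1, 36, 23, 24, 27, 28, 39, 41, 43, 46]
Tree (level-order array): [9, 2, 36, 1, None, 23, 39, None, None, None, 24, None, 41, None, 27, None, 43, None, 28, None, 46]
In a BST, the LCA of p=2, q=43 is the first node v on the
root-to-leaf path with p <= v <= q (go left if both < v, right if both > v).
Walk from root:
  at 9: 2 <= 9 <= 43, this is the LCA
LCA = 9


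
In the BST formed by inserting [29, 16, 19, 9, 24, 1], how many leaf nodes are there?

Tree built from: [29, 16, 19, 9, 24, 1]
Tree (level-order array): [29, 16, None, 9, 19, 1, None, None, 24]
Rule: A leaf has 0 children.
Per-node child counts:
  node 29: 1 child(ren)
  node 16: 2 child(ren)
  node 9: 1 child(ren)
  node 1: 0 child(ren)
  node 19: 1 child(ren)
  node 24: 0 child(ren)
Matching nodes: [1, 24]
Count of leaf nodes: 2


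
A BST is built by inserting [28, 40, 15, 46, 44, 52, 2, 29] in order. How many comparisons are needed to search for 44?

Search path for 44: 28 -> 40 -> 46 -> 44
Found: True
Comparisons: 4


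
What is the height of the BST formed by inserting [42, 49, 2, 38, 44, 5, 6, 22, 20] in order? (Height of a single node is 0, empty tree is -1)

Insertion order: [42, 49, 2, 38, 44, 5, 6, 22, 20]
Tree (level-order array): [42, 2, 49, None, 38, 44, None, 5, None, None, None, None, 6, None, 22, 20]
Compute height bottom-up (empty subtree = -1):
  height(20) = 1 + max(-1, -1) = 0
  height(22) = 1 + max(0, -1) = 1
  height(6) = 1 + max(-1, 1) = 2
  height(5) = 1 + max(-1, 2) = 3
  height(38) = 1 + max(3, -1) = 4
  height(2) = 1 + max(-1, 4) = 5
  height(44) = 1 + max(-1, -1) = 0
  height(49) = 1 + max(0, -1) = 1
  height(42) = 1 + max(5, 1) = 6
Height = 6


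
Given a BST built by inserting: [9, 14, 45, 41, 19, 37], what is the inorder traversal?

Tree insertion order: [9, 14, 45, 41, 19, 37]
Tree (level-order array): [9, None, 14, None, 45, 41, None, 19, None, None, 37]
Inorder traversal: [9, 14, 19, 37, 41, 45]


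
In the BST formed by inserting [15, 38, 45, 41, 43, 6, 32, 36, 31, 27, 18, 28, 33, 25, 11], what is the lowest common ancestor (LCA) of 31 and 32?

Tree insertion order: [15, 38, 45, 41, 43, 6, 32, 36, 31, 27, 18, 28, 33, 25, 11]
Tree (level-order array): [15, 6, 38, None, 11, 32, 45, None, None, 31, 36, 41, None, 27, None, 33, None, None, 43, 18, 28, None, None, None, None, None, 25]
In a BST, the LCA of p=31, q=32 is the first node v on the
root-to-leaf path with p <= v <= q (go left if both < v, right if both > v).
Walk from root:
  at 15: both 31 and 32 > 15, go right
  at 38: both 31 and 32 < 38, go left
  at 32: 31 <= 32 <= 32, this is the LCA
LCA = 32


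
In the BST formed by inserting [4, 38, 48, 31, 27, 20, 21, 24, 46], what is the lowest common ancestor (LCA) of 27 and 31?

Tree insertion order: [4, 38, 48, 31, 27, 20, 21, 24, 46]
Tree (level-order array): [4, None, 38, 31, 48, 27, None, 46, None, 20, None, None, None, None, 21, None, 24]
In a BST, the LCA of p=27, q=31 is the first node v on the
root-to-leaf path with p <= v <= q (go left if both < v, right if both > v).
Walk from root:
  at 4: both 27 and 31 > 4, go right
  at 38: both 27 and 31 < 38, go left
  at 31: 27 <= 31 <= 31, this is the LCA
LCA = 31


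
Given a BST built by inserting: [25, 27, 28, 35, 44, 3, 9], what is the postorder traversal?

Tree insertion order: [25, 27, 28, 35, 44, 3, 9]
Tree (level-order array): [25, 3, 27, None, 9, None, 28, None, None, None, 35, None, 44]
Postorder traversal: [9, 3, 44, 35, 28, 27, 25]


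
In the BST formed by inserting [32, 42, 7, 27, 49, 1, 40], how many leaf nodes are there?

Tree built from: [32, 42, 7, 27, 49, 1, 40]
Tree (level-order array): [32, 7, 42, 1, 27, 40, 49]
Rule: A leaf has 0 children.
Per-node child counts:
  node 32: 2 child(ren)
  node 7: 2 child(ren)
  node 1: 0 child(ren)
  node 27: 0 child(ren)
  node 42: 2 child(ren)
  node 40: 0 child(ren)
  node 49: 0 child(ren)
Matching nodes: [1, 27, 40, 49]
Count of leaf nodes: 4


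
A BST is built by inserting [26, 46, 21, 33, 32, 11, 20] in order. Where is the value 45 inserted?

Starting tree (level order): [26, 21, 46, 11, None, 33, None, None, 20, 32]
Insertion path: 26 -> 46 -> 33
Result: insert 45 as right child of 33
Final tree (level order): [26, 21, 46, 11, None, 33, None, None, 20, 32, 45]


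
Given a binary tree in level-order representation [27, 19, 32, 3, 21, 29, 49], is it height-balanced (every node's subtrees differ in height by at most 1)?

Tree (level-order array): [27, 19, 32, 3, 21, 29, 49]
Definition: a tree is height-balanced if, at every node, |h(left) - h(right)| <= 1 (empty subtree has height -1).
Bottom-up per-node check:
  node 3: h_left=-1, h_right=-1, diff=0 [OK], height=0
  node 21: h_left=-1, h_right=-1, diff=0 [OK], height=0
  node 19: h_left=0, h_right=0, diff=0 [OK], height=1
  node 29: h_left=-1, h_right=-1, diff=0 [OK], height=0
  node 49: h_left=-1, h_right=-1, diff=0 [OK], height=0
  node 32: h_left=0, h_right=0, diff=0 [OK], height=1
  node 27: h_left=1, h_right=1, diff=0 [OK], height=2
All nodes satisfy the balance condition.
Result: Balanced


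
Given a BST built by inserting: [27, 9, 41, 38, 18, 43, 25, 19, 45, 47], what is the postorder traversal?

Tree insertion order: [27, 9, 41, 38, 18, 43, 25, 19, 45, 47]
Tree (level-order array): [27, 9, 41, None, 18, 38, 43, None, 25, None, None, None, 45, 19, None, None, 47]
Postorder traversal: [19, 25, 18, 9, 38, 47, 45, 43, 41, 27]


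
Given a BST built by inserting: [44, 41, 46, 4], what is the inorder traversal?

Tree insertion order: [44, 41, 46, 4]
Tree (level-order array): [44, 41, 46, 4]
Inorder traversal: [4, 41, 44, 46]


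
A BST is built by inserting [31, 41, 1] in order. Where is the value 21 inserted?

Starting tree (level order): [31, 1, 41]
Insertion path: 31 -> 1
Result: insert 21 as right child of 1
Final tree (level order): [31, 1, 41, None, 21]


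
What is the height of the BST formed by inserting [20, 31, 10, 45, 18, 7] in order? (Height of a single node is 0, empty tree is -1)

Insertion order: [20, 31, 10, 45, 18, 7]
Tree (level-order array): [20, 10, 31, 7, 18, None, 45]
Compute height bottom-up (empty subtree = -1):
  height(7) = 1 + max(-1, -1) = 0
  height(18) = 1 + max(-1, -1) = 0
  height(10) = 1 + max(0, 0) = 1
  height(45) = 1 + max(-1, -1) = 0
  height(31) = 1 + max(-1, 0) = 1
  height(20) = 1 + max(1, 1) = 2
Height = 2


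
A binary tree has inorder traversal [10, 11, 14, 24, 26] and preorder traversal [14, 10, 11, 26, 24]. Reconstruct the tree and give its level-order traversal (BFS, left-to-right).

Inorder:  [10, 11, 14, 24, 26]
Preorder: [14, 10, 11, 26, 24]
Algorithm: preorder visits root first, so consume preorder in order;
for each root, split the current inorder slice at that value into
left-subtree inorder and right-subtree inorder, then recurse.
Recursive splits:
  root=14; inorder splits into left=[10, 11], right=[24, 26]
  root=10; inorder splits into left=[], right=[11]
  root=11; inorder splits into left=[], right=[]
  root=26; inorder splits into left=[24], right=[]
  root=24; inorder splits into left=[], right=[]
Reconstructed level-order: [14, 10, 26, 11, 24]


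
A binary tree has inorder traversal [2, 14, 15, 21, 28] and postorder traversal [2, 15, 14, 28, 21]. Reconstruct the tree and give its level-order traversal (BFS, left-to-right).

Inorder:   [2, 14, 15, 21, 28]
Postorder: [2, 15, 14, 28, 21]
Algorithm: postorder visits root last, so walk postorder right-to-left;
each value is the root of the current inorder slice — split it at that
value, recurse on the right subtree first, then the left.
Recursive splits:
  root=21; inorder splits into left=[2, 14, 15], right=[28]
  root=28; inorder splits into left=[], right=[]
  root=14; inorder splits into left=[2], right=[15]
  root=15; inorder splits into left=[], right=[]
  root=2; inorder splits into left=[], right=[]
Reconstructed level-order: [21, 14, 28, 2, 15]


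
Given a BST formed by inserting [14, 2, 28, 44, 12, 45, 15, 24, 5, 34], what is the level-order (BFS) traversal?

Tree insertion order: [14, 2, 28, 44, 12, 45, 15, 24, 5, 34]
Tree (level-order array): [14, 2, 28, None, 12, 15, 44, 5, None, None, 24, 34, 45]
BFS from the root, enqueuing left then right child of each popped node:
  queue [14] -> pop 14, enqueue [2, 28], visited so far: [14]
  queue [2, 28] -> pop 2, enqueue [12], visited so far: [14, 2]
  queue [28, 12] -> pop 28, enqueue [15, 44], visited so far: [14, 2, 28]
  queue [12, 15, 44] -> pop 12, enqueue [5], visited so far: [14, 2, 28, 12]
  queue [15, 44, 5] -> pop 15, enqueue [24], visited so far: [14, 2, 28, 12, 15]
  queue [44, 5, 24] -> pop 44, enqueue [34, 45], visited so far: [14, 2, 28, 12, 15, 44]
  queue [5, 24, 34, 45] -> pop 5, enqueue [none], visited so far: [14, 2, 28, 12, 15, 44, 5]
  queue [24, 34, 45] -> pop 24, enqueue [none], visited so far: [14, 2, 28, 12, 15, 44, 5, 24]
  queue [34, 45] -> pop 34, enqueue [none], visited so far: [14, 2, 28, 12, 15, 44, 5, 24, 34]
  queue [45] -> pop 45, enqueue [none], visited so far: [14, 2, 28, 12, 15, 44, 5, 24, 34, 45]
Result: [14, 2, 28, 12, 15, 44, 5, 24, 34, 45]
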